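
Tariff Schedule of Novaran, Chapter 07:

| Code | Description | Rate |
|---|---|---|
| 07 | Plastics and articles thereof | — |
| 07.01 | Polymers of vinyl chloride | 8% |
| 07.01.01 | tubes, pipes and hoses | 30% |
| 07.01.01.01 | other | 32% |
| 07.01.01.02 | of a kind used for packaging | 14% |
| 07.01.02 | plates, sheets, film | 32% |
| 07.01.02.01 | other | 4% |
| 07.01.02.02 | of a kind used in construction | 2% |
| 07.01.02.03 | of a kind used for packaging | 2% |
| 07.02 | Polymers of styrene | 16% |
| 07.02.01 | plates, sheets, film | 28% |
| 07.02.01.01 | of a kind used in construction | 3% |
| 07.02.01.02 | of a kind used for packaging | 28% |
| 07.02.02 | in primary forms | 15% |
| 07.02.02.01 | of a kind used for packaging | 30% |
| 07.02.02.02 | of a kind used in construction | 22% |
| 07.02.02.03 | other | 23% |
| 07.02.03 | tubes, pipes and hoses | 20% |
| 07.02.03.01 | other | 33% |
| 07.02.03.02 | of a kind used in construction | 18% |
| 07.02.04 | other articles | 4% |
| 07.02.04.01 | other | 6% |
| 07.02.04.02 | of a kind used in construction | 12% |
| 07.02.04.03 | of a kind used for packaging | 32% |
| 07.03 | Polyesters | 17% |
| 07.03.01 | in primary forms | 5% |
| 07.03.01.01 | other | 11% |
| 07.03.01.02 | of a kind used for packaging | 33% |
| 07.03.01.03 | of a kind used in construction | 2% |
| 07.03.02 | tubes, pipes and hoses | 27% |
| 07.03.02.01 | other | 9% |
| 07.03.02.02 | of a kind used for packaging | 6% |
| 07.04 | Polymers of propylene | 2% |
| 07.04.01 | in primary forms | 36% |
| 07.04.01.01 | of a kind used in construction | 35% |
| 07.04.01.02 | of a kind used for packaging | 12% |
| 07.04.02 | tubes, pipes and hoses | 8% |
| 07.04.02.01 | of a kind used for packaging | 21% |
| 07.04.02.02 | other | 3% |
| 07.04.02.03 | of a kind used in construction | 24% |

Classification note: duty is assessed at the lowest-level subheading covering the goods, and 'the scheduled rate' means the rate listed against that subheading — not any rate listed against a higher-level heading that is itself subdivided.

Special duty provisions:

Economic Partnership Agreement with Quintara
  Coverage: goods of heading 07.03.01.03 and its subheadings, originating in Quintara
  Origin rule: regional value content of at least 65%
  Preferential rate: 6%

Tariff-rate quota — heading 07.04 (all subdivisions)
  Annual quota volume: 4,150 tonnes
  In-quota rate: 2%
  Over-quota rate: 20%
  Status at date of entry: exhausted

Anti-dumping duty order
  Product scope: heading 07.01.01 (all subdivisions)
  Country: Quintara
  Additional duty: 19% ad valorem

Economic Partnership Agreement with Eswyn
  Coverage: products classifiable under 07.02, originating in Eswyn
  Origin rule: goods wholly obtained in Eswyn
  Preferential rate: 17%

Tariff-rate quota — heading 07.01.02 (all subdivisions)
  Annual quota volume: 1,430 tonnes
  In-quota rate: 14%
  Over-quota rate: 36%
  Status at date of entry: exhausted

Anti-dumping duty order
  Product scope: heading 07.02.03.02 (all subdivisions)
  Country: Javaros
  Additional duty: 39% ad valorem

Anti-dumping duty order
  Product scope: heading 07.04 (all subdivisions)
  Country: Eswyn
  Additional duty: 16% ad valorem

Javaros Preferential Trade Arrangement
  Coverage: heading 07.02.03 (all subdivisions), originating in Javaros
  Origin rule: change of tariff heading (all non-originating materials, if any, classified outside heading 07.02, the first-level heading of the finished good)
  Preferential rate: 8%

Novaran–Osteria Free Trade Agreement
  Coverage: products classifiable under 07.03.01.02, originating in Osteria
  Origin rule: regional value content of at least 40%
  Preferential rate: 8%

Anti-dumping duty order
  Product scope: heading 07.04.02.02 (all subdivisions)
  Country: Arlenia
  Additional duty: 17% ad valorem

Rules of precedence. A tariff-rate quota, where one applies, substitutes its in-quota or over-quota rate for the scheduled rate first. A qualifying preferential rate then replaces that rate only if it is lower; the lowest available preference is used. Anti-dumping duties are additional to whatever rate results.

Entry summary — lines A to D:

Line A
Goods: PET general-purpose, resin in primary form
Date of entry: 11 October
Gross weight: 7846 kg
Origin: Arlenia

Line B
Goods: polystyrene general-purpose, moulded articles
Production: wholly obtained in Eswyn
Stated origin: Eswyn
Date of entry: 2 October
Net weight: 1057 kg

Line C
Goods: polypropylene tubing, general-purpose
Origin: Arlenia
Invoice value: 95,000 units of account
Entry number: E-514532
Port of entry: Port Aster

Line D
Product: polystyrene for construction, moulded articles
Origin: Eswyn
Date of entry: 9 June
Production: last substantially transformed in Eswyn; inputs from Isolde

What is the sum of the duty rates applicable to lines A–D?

Line A: PET → 07.03; resin in primary form → 07.03.01; general-purpose → 07.03.01.01. Scheduled 11%. No special measure applies. → 11%.
Line B: polystyrene → 07.02; moulded articles → 07.02.04; general-purpose → 07.02.04.01. Scheduled 6%. Eswyn agreement on 07.02: wholly obtained → 17% available; preference 17% not lower than 6% → no reduction. → 6%.
Line C: polypropylene → 07.04; tubing → 07.04.02; general-purpose → 07.04.02.02. Scheduled 3%. quota on 07.04 exhausted → over-quota 20%; anti-dumping (Arlenia, 07.04.02.02): +17%; total 20% + 17% = 37%. → 37%.
Line D: polystyrene → 07.02; moulded articles → 07.02.04; for construction → 07.02.04.02. Scheduled 12%. Eswyn agreement on 07.02: not wholly obtained. → 12%.
Sum: 11% + 6% + 37% + 12% = 66%.

66%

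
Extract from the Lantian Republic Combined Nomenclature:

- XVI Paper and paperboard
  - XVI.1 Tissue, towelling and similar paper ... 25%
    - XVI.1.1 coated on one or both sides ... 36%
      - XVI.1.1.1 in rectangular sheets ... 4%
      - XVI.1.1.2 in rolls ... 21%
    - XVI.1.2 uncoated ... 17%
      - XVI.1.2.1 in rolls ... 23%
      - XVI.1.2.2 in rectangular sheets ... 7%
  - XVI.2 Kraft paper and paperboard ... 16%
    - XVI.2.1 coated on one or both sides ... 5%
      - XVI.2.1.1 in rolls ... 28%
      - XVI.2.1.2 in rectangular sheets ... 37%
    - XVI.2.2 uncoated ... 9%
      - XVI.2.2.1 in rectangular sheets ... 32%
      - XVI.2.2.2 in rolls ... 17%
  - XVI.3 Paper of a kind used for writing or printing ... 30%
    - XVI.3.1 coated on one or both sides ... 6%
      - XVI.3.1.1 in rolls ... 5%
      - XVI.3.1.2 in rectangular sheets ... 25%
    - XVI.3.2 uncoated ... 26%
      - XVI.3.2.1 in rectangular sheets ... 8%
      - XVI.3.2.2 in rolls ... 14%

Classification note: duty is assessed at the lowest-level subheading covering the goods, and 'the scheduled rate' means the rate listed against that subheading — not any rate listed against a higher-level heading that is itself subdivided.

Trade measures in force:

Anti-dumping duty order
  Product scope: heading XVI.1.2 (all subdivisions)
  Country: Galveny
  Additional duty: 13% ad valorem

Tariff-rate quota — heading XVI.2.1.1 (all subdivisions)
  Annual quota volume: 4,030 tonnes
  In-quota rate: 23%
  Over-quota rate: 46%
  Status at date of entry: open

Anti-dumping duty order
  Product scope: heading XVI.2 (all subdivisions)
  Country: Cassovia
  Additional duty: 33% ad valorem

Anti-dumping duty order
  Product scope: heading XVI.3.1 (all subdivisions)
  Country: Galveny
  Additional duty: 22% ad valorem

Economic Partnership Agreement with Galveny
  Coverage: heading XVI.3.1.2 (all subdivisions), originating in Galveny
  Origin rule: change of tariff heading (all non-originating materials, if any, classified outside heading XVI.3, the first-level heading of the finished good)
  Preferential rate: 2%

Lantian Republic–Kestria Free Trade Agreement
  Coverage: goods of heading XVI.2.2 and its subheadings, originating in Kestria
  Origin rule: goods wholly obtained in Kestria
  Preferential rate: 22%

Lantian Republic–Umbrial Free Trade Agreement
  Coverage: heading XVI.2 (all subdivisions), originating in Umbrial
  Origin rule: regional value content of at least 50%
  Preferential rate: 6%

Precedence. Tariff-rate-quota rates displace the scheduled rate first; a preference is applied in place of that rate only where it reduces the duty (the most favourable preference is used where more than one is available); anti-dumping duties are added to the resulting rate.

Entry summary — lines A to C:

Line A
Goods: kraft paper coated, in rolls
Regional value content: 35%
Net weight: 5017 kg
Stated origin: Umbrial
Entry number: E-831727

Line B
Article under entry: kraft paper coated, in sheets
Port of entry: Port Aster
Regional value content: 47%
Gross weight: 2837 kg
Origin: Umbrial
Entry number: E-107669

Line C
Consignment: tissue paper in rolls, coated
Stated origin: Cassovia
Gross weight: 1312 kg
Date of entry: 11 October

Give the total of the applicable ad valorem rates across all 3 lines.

Line A: kraft paper → XVI.2; coated → XVI.2.1; in rolls → XVI.2.1.1. Scheduled 28%. quota on XVI.2.1.1 open → in-quota 23%; Umbrial agreement on XVI.2: RVC < 50%. → 23%.
Line B: kraft paper → XVI.2; coated → XVI.2.1; in sheets → XVI.2.1.2. Scheduled 37%. Umbrial agreement on XVI.2: RVC < 50%. → 37%.
Line C: tissue paper → XVI.1; coated → XVI.1.1; in rolls → XVI.1.1.2. Scheduled 21%. No special measure applies. → 21%.
Sum: 23% + 37% + 21% = 81%.

81%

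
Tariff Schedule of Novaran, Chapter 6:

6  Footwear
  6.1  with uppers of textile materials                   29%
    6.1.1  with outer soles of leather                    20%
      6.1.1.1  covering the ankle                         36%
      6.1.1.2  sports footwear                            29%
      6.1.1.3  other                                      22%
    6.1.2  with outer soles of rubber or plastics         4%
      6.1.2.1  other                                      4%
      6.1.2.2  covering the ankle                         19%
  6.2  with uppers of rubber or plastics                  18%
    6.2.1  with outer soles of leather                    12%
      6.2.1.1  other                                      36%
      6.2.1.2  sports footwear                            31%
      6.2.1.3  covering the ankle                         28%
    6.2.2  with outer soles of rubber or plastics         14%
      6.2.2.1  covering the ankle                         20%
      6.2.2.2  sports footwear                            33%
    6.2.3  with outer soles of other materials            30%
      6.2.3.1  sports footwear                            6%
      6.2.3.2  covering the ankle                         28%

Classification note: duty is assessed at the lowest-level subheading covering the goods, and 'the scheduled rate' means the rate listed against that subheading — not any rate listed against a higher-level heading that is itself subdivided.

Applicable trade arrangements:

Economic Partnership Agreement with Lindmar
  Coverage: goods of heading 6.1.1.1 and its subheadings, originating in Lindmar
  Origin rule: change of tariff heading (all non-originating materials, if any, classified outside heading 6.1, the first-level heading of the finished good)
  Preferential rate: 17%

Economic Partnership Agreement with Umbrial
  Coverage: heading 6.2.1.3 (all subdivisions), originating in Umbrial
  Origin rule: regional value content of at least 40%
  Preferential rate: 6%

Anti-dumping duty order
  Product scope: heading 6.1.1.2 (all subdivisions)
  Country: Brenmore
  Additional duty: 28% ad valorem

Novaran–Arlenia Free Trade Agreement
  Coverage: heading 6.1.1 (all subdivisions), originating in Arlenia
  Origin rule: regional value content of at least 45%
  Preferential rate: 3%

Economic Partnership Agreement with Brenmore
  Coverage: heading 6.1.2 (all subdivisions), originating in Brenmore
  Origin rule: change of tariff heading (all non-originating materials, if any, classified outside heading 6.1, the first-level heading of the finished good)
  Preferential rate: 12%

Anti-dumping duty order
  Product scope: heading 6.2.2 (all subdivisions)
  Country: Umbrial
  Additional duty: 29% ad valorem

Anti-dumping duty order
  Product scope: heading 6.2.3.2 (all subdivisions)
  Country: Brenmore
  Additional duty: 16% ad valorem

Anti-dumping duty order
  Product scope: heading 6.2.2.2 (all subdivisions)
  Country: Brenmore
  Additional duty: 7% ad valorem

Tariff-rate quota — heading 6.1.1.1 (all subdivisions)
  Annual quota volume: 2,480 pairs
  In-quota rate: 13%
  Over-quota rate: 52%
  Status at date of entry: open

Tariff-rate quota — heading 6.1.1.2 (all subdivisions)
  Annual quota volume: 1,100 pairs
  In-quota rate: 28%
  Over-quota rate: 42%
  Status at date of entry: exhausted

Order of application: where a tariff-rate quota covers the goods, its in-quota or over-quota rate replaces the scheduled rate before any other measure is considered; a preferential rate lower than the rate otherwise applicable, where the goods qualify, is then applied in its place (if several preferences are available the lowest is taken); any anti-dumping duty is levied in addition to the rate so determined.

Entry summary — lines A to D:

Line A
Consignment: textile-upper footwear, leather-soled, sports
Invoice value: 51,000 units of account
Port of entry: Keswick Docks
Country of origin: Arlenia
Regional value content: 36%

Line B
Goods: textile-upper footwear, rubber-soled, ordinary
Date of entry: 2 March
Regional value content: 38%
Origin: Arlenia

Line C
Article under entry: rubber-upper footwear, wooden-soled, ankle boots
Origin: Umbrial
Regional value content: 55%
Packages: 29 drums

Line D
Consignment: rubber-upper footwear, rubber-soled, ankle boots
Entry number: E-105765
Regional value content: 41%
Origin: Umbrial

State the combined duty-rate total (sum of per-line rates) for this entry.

123%

Line A: textile-upper → 6.1; leather-soled → 6.1.1; sports → 6.1.1.2. Scheduled 29%. quota on 6.1.1.2 exhausted → over-quota 42%; Arlenia agreement on 6.1.1: RVC < 45%. → 42%.
Line B: textile-upper → 6.1; rubber-soled → 6.1.2; ordinary → 6.1.2.1. Scheduled 4%. Arlenia agreement on 6.1.1: 6.1.2.1 not covered. → 4%.
Line C: rubber-upper → 6.2; wooden-soled → 6.2.3; ankle boots → 6.2.3.2. Scheduled 28%. Umbrial agreement on 6.2.1.3: 6.2.3.2 not covered. → 28%.
Line D: rubber-upper → 6.2; rubber-soled → 6.2.2; ankle boots → 6.2.2.1. Scheduled 20%. Umbrial agreement on 6.2.1.3: 6.2.2.1 not covered; anti-dumping (Umbrial, 6.2.2): +29%; total 20% + 29% = 49%. → 49%.
Sum: 42% + 4% + 28% + 49% = 123%.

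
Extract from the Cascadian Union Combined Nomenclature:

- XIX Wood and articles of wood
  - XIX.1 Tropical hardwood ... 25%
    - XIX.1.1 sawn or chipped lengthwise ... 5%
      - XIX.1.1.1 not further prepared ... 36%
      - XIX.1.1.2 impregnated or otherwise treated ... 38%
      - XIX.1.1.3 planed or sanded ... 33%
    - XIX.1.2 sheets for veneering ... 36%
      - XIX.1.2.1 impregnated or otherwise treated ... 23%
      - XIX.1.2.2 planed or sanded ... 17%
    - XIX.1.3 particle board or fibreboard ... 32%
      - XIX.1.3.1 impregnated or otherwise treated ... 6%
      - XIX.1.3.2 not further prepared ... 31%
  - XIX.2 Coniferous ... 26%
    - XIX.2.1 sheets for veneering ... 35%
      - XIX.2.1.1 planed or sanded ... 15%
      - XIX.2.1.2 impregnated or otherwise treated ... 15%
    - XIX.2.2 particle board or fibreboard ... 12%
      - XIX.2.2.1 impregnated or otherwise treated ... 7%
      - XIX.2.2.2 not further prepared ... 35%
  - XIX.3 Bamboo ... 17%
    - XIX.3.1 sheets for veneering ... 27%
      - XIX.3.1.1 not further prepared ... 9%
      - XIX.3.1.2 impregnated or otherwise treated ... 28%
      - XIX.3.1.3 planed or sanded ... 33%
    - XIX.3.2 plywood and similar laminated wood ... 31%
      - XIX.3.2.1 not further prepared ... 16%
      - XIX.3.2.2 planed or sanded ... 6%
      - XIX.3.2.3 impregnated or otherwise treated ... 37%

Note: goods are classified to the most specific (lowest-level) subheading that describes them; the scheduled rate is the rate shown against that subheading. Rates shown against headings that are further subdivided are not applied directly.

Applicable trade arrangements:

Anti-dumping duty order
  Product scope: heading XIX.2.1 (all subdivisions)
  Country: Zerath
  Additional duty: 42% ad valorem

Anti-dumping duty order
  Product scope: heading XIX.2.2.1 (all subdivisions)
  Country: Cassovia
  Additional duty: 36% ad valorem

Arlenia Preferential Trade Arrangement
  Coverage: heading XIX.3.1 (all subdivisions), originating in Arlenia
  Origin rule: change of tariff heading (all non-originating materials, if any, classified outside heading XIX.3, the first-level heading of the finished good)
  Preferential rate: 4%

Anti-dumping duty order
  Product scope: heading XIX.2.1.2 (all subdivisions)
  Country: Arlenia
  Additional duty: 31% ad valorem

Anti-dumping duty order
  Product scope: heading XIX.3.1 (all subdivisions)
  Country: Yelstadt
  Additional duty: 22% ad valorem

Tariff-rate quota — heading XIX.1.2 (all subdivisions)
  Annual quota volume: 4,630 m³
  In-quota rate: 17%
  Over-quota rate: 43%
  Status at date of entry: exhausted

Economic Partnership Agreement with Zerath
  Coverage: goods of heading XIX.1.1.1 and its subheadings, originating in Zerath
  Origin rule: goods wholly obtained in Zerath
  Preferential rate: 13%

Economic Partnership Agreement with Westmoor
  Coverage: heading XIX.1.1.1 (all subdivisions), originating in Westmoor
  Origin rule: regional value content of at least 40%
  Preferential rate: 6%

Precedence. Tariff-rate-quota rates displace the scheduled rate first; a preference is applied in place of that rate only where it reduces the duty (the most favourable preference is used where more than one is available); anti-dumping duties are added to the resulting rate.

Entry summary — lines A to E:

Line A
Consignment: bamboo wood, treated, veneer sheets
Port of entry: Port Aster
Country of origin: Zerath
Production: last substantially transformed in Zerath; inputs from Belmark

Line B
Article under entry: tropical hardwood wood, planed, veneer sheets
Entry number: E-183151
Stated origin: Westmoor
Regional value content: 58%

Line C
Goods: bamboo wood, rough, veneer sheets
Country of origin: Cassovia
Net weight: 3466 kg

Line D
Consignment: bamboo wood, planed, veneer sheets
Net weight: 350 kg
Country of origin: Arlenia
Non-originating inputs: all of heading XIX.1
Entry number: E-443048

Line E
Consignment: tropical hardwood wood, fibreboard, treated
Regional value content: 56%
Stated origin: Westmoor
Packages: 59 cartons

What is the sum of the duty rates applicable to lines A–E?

Line A: bamboo → XIX.3; veneer sheets → XIX.3.1; treated → XIX.3.1.2. Scheduled 28%. Zerath agreement on XIX.1.1.1: XIX.3.1.2 not covered. → 28%.
Line B: tropical hardwood → XIX.1; veneer sheets → XIX.1.2; planed → XIX.1.2.2. Scheduled 17%. quota on XIX.1.2 exhausted → over-quota 43%; Westmoor agreement on XIX.1.1.1: XIX.1.2.2 not covered. → 43%.
Line C: bamboo → XIX.3; veneer sheets → XIX.3.1; rough → XIX.3.1.1. Scheduled 9%. No special measure applies. → 9%.
Line D: bamboo → XIX.3; veneer sheets → XIX.3.1; planed → XIX.3.1.3. Scheduled 33%. Arlenia agreement on XIX.3.1: CTH met → 4% available; preferential 4%. → 4%.
Line E: tropical hardwood → XIX.1; fibreboard → XIX.1.3; treated → XIX.1.3.1. Scheduled 6%. Westmoor agreement on XIX.1.1.1: XIX.1.3.1 not covered. → 6%.
Sum: 28% + 43% + 9% + 4% + 6% = 90%.

90%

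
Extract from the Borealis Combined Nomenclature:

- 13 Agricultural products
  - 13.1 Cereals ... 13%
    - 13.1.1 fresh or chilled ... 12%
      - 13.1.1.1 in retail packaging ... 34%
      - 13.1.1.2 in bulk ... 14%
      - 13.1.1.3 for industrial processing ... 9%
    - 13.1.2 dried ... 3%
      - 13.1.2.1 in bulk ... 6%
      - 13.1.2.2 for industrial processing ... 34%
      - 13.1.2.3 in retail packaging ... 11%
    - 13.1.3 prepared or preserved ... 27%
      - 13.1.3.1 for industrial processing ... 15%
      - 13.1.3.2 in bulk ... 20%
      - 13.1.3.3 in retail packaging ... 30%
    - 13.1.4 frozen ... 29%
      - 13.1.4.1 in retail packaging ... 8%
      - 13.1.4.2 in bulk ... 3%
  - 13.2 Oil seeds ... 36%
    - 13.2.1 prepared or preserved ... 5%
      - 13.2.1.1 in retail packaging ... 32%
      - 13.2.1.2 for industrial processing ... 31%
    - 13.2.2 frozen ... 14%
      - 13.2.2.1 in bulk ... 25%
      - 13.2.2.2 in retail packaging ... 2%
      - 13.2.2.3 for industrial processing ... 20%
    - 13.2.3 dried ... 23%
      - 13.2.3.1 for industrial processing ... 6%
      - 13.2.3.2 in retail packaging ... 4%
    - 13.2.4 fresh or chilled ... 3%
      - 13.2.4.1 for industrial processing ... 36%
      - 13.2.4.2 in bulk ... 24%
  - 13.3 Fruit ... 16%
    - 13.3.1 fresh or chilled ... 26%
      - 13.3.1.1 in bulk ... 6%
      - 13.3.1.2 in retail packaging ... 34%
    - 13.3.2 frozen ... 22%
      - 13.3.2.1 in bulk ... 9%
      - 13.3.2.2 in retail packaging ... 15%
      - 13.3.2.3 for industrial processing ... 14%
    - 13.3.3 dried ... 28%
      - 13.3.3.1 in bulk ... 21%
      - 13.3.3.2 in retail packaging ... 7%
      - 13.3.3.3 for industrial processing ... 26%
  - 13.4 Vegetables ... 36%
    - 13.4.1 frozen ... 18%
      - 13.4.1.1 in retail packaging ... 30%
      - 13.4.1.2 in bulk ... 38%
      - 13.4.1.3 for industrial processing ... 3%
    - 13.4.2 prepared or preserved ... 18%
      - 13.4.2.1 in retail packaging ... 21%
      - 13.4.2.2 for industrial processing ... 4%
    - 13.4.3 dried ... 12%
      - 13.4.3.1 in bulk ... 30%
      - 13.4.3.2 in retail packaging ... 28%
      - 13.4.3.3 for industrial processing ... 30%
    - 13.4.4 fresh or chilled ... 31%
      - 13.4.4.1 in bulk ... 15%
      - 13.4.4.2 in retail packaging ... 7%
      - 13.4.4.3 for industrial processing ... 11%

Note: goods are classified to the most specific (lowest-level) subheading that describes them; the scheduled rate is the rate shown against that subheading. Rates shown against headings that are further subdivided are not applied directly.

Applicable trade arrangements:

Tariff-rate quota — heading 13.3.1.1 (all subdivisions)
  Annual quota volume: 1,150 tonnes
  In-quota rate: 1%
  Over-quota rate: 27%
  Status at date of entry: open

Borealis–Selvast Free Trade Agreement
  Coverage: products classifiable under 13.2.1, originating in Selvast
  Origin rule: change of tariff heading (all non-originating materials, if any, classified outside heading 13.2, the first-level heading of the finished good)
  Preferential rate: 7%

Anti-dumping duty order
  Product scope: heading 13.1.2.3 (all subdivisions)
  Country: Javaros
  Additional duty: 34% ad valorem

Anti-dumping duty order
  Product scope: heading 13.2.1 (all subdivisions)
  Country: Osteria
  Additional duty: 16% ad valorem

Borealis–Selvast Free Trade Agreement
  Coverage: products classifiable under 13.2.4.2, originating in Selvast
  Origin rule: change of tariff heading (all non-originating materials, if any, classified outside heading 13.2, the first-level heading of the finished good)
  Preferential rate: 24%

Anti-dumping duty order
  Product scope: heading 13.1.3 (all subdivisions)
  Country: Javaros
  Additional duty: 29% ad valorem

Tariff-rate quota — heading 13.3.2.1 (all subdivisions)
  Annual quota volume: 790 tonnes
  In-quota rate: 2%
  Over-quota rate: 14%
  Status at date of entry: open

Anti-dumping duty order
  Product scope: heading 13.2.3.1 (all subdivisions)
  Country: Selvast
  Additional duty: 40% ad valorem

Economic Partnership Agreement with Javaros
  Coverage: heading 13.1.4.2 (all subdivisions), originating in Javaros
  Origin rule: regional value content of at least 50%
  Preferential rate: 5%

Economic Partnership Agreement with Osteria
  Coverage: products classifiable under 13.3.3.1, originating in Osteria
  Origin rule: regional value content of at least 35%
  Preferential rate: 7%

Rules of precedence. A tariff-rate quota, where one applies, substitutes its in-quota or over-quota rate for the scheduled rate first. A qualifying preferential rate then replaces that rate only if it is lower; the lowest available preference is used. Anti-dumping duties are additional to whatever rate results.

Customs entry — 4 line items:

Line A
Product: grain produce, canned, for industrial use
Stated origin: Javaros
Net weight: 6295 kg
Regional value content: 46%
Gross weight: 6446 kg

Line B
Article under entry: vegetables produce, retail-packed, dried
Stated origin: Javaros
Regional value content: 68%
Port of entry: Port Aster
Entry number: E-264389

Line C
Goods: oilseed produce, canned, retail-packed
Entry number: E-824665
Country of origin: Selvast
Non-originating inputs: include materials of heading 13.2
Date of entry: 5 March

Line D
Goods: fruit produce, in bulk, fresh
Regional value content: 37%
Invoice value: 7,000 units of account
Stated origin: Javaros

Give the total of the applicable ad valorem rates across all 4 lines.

Line A: grain → 13.1; canned → 13.1.3; for industrial use → 13.1.3.1. Scheduled 15%. Javaros agreement on 13.1.4.2: 13.1.3.1 not covered; anti-dumping (Javaros, 13.1.3): +29%; total 15% + 29% = 44%. → 44%.
Line B: vegetables → 13.4; dried → 13.4.3; retail-packed → 13.4.3.2. Scheduled 28%. Javaros agreement on 13.1.4.2: 13.4.3.2 not covered. → 28%.
Line C: oilseed → 13.2; canned → 13.2.1; retail-packed → 13.2.1.1. Scheduled 32%. Selvast agreement on 13.2.1: CTH not met; Selvast agreement on 13.2.4.2: 13.2.1.1 not covered. → 32%.
Line D: fruit → 13.3; fresh → 13.3.1; in bulk → 13.3.1.1. Scheduled 6%. quota on 13.3.1.1 open → in-quota 1%; Javaros agreement on 13.1.4.2: 13.3.1.1 not covered. → 1%.
Sum: 44% + 28% + 32% + 1% = 105%.

105%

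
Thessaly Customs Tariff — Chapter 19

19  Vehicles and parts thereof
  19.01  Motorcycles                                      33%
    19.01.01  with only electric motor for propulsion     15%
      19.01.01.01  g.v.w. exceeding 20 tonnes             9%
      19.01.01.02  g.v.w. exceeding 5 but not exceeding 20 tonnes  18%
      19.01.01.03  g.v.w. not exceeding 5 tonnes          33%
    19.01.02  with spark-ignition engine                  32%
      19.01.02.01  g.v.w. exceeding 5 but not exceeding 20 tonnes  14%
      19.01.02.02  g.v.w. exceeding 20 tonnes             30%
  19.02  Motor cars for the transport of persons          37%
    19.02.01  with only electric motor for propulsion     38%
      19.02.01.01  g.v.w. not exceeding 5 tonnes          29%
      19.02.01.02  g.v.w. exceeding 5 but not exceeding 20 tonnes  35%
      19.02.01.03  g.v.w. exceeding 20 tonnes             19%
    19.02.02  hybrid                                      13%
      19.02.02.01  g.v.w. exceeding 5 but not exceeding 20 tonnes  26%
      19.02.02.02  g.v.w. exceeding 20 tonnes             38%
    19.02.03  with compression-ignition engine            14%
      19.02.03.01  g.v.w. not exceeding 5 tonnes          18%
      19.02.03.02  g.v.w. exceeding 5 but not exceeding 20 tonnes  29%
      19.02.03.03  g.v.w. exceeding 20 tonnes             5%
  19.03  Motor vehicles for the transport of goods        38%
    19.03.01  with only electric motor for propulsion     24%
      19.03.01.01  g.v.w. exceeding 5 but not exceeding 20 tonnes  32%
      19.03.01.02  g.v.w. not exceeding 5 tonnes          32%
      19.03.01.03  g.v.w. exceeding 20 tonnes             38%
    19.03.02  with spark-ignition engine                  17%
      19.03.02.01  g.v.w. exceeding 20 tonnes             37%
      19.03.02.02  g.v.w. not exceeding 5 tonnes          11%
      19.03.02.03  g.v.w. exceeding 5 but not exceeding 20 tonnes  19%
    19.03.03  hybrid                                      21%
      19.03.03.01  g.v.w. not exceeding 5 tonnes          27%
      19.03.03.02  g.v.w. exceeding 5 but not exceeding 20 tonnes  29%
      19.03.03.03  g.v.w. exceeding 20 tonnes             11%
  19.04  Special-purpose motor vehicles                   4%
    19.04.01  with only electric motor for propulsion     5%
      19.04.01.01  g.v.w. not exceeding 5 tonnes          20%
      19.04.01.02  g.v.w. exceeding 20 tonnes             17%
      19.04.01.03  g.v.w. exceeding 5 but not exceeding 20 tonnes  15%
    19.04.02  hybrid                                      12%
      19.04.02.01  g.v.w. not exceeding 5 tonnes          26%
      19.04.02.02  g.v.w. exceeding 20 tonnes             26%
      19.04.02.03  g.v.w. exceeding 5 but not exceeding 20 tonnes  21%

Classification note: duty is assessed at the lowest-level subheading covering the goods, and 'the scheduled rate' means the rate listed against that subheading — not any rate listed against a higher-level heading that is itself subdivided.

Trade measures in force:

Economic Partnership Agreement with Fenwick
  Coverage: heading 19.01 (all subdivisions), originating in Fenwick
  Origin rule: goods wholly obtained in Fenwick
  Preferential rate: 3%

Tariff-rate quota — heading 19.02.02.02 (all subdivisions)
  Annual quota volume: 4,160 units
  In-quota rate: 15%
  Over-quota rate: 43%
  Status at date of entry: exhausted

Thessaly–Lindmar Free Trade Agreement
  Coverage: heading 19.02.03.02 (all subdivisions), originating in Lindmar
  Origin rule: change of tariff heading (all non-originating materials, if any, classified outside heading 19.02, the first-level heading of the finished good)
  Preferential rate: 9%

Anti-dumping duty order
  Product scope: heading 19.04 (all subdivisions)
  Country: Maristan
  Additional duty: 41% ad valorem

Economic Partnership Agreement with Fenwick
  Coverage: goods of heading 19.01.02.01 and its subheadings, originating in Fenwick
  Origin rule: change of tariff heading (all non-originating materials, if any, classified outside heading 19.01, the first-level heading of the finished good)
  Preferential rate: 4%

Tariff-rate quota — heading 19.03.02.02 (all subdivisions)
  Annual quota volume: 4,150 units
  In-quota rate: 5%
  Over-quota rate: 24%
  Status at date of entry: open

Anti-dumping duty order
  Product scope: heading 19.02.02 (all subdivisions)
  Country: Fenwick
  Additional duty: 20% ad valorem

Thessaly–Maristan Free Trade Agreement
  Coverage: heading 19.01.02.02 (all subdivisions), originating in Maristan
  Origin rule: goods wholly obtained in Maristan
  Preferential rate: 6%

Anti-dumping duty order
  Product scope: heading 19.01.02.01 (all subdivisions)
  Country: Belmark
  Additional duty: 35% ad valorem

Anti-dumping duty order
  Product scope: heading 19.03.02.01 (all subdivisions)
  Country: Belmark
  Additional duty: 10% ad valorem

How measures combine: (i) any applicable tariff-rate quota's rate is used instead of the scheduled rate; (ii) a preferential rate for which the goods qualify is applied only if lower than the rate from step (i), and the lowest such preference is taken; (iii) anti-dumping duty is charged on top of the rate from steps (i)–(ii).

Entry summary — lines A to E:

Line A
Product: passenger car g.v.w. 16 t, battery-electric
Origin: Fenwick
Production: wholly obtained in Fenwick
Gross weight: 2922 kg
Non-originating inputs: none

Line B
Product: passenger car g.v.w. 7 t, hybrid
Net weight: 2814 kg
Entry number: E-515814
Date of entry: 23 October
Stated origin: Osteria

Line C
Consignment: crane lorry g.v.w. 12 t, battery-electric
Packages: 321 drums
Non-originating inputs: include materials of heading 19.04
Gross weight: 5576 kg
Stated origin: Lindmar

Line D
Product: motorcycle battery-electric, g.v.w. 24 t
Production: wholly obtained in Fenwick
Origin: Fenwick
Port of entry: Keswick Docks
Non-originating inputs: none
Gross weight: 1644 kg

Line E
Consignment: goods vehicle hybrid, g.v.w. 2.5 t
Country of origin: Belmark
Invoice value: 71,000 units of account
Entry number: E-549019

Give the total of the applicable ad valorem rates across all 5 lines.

106%

Line A: passenger car → 19.02; battery-electric → 19.02.01; g.v.w. 16 t → 19.02.01.02. Scheduled 35%. Fenwick agreement on 19.01: 19.02.01.02 not covered; Fenwick agreement on 19.01.02.01: 19.02.01.02 not covered. → 35%.
Line B: passenger car → 19.02; hybrid → 19.02.02; g.v.w. 7 t → 19.02.02.01. Scheduled 26%. No special measure applies. → 26%.
Line C: crane lorry → 19.04; battery-electric → 19.04.01; g.v.w. 12 t → 19.04.01.03. Scheduled 15%. Lindmar agreement on 19.02.03.02: 19.04.01.03 not covered. → 15%.
Line D: motorcycle → 19.01; battery-electric → 19.01.01; g.v.w. 24 t → 19.01.01.01. Scheduled 9%. Fenwick agreement on 19.01: wholly obtained → 3% available; Fenwick agreement on 19.01.02.01: 19.01.01.01 not covered; preferential 3%. → 3%.
Line E: goods vehicle → 19.03; hybrid → 19.03.03; g.v.w. 2.5 t → 19.03.03.01. Scheduled 27%. No special measure applies. → 27%.
Sum: 35% + 26% + 15% + 3% + 27% = 106%.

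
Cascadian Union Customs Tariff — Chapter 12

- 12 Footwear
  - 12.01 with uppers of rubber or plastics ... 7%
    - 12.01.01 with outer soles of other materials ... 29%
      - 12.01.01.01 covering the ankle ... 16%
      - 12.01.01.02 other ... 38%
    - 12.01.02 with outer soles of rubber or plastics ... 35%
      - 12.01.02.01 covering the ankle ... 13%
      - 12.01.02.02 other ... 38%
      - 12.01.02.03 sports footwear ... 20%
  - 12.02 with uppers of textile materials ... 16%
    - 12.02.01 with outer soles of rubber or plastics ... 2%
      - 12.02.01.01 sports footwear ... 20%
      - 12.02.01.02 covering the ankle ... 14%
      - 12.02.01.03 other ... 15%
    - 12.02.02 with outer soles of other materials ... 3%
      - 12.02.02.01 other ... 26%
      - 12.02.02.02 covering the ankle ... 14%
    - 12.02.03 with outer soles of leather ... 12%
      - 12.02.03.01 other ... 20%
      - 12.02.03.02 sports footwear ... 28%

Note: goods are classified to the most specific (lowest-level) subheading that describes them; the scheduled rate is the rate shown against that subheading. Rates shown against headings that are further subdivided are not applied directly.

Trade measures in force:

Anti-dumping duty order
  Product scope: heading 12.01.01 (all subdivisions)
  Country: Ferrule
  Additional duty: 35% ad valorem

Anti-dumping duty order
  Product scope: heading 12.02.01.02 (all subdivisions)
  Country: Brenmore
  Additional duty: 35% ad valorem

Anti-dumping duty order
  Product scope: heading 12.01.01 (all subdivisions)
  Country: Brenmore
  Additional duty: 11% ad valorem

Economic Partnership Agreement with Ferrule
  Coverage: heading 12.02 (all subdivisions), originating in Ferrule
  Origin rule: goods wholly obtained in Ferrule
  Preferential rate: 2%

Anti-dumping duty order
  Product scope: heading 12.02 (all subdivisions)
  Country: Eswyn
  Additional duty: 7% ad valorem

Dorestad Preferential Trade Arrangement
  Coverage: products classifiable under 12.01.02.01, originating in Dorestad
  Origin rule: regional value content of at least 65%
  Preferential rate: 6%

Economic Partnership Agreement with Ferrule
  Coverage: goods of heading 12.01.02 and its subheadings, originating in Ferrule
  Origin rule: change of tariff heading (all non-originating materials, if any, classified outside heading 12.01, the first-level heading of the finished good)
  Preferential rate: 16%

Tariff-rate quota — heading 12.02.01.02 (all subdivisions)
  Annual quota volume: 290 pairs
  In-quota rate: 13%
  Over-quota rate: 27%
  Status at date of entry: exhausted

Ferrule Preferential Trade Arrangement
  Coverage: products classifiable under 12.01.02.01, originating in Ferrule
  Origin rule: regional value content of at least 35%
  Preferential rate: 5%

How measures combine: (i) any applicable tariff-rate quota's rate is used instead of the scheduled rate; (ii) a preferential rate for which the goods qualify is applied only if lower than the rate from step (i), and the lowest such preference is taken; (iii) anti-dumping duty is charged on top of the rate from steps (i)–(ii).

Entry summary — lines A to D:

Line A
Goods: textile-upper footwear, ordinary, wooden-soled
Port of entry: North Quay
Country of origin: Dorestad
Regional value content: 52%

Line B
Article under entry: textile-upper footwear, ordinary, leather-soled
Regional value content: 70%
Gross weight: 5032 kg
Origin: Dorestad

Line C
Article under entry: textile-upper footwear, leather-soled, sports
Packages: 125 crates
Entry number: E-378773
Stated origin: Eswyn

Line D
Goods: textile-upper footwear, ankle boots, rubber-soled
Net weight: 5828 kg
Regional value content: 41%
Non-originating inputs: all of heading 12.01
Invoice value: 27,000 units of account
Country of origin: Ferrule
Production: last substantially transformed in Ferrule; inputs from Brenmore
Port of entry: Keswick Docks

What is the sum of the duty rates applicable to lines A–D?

Line A: textile-upper → 12.02; wooden-soled → 12.02.02; ordinary → 12.02.02.01. Scheduled 26%. Dorestad agreement on 12.01.02.01: 12.02.02.01 not covered. → 26%.
Line B: textile-upper → 12.02; leather-soled → 12.02.03; ordinary → 12.02.03.01. Scheduled 20%. Dorestad agreement on 12.01.02.01: 12.02.03.01 not covered. → 20%.
Line C: textile-upper → 12.02; leather-soled → 12.02.03; sports → 12.02.03.02. Scheduled 28%. anti-dumping (Eswyn, 12.02): +7%; total 28% + 7% = 35%. → 35%.
Line D: textile-upper → 12.02; rubber-soled → 12.02.01; ankle boots → 12.02.01.02. Scheduled 14%. quota on 12.02.01.02 exhausted → over-quota 27%; Ferrule agreement on 12.02: not wholly obtained; Ferrule agreement on 12.01.02: 12.02.01.02 not covered; Ferrule agreement on 12.01.02.01: 12.02.01.02 not covered. → 27%.
Sum: 26% + 20% + 35% + 27% = 108%.

108%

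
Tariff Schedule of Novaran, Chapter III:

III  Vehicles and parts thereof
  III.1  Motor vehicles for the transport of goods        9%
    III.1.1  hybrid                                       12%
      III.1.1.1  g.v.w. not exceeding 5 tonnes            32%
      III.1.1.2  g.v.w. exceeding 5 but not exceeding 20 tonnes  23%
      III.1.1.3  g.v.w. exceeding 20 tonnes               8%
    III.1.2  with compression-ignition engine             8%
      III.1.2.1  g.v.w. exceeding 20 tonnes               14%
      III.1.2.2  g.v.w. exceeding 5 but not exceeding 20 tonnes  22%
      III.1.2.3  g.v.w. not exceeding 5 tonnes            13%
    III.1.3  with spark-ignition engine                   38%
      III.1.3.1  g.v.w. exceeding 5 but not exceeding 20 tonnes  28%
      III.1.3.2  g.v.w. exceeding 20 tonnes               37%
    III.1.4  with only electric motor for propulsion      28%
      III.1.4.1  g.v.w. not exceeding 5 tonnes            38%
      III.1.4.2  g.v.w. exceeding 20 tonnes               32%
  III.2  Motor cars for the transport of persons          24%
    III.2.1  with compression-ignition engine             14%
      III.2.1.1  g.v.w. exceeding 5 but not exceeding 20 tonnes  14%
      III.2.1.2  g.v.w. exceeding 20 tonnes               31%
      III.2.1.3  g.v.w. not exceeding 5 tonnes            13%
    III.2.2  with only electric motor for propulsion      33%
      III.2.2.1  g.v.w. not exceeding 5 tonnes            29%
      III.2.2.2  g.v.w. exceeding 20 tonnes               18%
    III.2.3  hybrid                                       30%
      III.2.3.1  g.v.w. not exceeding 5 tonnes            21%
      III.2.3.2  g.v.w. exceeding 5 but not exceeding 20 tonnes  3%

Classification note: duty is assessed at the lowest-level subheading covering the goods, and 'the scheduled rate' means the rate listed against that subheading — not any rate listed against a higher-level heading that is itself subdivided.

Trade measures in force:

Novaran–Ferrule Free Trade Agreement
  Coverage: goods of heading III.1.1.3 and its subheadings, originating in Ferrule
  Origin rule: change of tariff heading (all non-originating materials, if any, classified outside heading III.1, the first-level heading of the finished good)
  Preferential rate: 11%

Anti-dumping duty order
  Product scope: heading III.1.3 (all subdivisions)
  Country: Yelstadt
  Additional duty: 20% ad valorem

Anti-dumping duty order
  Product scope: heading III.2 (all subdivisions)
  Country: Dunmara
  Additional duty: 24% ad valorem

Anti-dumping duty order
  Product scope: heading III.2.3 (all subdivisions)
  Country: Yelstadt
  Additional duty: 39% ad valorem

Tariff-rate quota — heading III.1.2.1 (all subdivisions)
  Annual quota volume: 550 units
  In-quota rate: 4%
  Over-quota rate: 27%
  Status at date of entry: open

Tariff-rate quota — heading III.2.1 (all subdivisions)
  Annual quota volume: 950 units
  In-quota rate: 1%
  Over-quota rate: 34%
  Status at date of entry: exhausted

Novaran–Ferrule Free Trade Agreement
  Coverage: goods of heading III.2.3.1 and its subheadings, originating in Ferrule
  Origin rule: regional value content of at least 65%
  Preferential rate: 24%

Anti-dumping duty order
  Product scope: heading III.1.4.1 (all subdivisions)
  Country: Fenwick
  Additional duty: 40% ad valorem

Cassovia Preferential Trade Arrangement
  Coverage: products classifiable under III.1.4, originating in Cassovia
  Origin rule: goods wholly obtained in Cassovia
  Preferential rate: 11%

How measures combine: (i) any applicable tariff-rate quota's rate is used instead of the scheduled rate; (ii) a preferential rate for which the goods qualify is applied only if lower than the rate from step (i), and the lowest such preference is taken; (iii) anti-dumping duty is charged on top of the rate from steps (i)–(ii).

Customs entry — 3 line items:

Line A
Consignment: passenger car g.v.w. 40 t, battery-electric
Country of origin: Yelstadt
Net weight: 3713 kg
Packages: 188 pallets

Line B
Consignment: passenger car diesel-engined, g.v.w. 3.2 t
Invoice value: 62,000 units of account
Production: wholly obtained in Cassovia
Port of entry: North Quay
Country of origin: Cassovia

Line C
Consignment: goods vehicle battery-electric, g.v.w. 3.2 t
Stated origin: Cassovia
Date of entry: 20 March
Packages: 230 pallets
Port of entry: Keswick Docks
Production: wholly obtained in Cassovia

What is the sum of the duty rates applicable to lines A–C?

63%

Line A: passenger car → III.2; battery-electric → III.2.2; g.v.w. 40 t → III.2.2.2. Scheduled 18%. No special measure applies. → 18%.
Line B: passenger car → III.2; diesel-engined → III.2.1; g.v.w. 3.2 t → III.2.1.3. Scheduled 13%. quota on III.2.1 exhausted → over-quota 34%; Cassovia agreement on III.1.4: III.2.1.3 not covered. → 34%.
Line C: goods vehicle → III.1; battery-electric → III.1.4; g.v.w. 3.2 t → III.1.4.1. Scheduled 38%. Cassovia agreement on III.1.4: wholly obtained → 11% available; preferential 11%. → 11%.
Sum: 18% + 34% + 11% = 63%.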